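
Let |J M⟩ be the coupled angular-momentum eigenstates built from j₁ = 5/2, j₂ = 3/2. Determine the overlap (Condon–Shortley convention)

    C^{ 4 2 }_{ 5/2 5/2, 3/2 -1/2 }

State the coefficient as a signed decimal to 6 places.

√[9·0!5!3!/9! · 5!0!1!2!6!2!] = √(43200/7)
  +(−1)^0/∏(0,0,0,1,5,2)! = 1/240  (running 1/240)
⟨..|..⟩ = √(43200/7)·(1/240) = +0.327327

+√(3/28) ≈ +0.327327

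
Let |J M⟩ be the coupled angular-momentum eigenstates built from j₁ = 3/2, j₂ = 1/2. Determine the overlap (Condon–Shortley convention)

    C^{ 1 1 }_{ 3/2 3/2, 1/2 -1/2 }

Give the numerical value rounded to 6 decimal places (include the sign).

+0.866025

triangle: 1!×2!×0!/4! = 2/24
(j±m)!: 3!×0!×0!×1!×2!×0! = 12
prefactor² = (2J+1)×Δ×N² = 3
  k=0: +1/(0!×1!×0!×0!×2!×0!) = 1/2
Σ = 1/2  ⇒  CG² = 3×1/2² = 3/4
CG = +√(3/4) = +0.866025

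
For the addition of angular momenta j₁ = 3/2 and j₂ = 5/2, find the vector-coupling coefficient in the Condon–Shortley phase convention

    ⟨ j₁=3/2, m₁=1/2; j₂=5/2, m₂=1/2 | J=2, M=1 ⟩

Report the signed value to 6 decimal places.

triangle: 2!·1!·3!/7! = 12/5040
(j±m)!: 2!·1!·3!·2!·3!·1! = 144
prefactor² = (2J+1)·Δ·N² = 12/7
  k=0: +1/(0!·2!·1!·3!·0!·0!) = 1/12
  k=1: −1/(1!·1!·0!·2!·1!·1!) = -1/2
Σ = -5/12  ⇒  CG² = 12/7·(-5/12)² = 25/84
CG = −√(25/84) = -0.545545

-0.545545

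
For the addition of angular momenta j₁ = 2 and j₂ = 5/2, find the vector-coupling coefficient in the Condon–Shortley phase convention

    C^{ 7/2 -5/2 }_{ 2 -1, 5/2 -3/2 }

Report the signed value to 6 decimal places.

√[8·1!3!4!/9! · 1!3!1!4!1!6!] = √(2304/7)
  +(−1)^0/∏(0,1,3,1,0,3)! = 1/36  (running 1/36)
  +(−1)^1/∏(1,0,2,0,1,4)! = -1/48  (running 1/144)
⟨..|..⟩ = √(2304/7)·(1/144) = +0.125988

+0.125988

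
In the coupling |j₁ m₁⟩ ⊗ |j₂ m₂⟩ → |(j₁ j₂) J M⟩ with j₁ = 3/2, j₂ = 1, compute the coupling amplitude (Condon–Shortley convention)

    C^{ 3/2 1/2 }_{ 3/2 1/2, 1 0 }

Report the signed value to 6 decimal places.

triangle: 1!*2!*1!/5! = 2/120
(j±m)!: 2!*1!*1!*1!*2!*1! = 4
prefactor² = (2J+1)*Δ*N² = 4/15
  k=0: +1/(0!*1!*1!*1!*1!*0!) = 1
  k=1: −1/(1!*0!*0!*0!*2!*1!) = -1/2
Σ = 1/2  ⇒  CG² = 4/15*1/2² = 1/15
CG = +√(1/15) = +0.258199

+0.258199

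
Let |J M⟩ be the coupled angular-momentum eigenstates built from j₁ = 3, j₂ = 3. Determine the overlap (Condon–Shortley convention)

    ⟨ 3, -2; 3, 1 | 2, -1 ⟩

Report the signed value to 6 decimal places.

triangle: 4!·2!·2!/9! = 96/362880
(j±m)!: 1!·5!·4!·2!·1!·3! = 34560
prefactor² = (2J+1)·Δ·N² = 320/7
  k=3: −1/(3!·1!·2!·1!·0!·1!) = -1/12
  k=4: +1/(4!·0!·1!·0!·1!·2!) = 1/48
Σ = -1/16  ⇒  CG² = 320/7·(-1/16)² = 5/28
CG = −√(5/28) = -0.422577

−√(5/28) = -0.422577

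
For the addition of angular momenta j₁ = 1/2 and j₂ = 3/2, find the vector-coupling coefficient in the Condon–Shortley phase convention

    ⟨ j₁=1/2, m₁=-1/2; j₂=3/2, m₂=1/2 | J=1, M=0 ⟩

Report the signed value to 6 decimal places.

triangle: 1!×0!×2!/4! = 2/24
(j±m)!: 0!×1!×2!×1!×1!×1! = 2
prefactor² = (2J+1)×Δ×N² = 1/2
  k=1: −1/(1!×0!×0!×1!×0!×1!) = -1
Σ = -1  ⇒  CG² = 1/2×(-1)² = 1/2
CG = −√(1/2) = -0.707107

−√(1/2) = -0.707107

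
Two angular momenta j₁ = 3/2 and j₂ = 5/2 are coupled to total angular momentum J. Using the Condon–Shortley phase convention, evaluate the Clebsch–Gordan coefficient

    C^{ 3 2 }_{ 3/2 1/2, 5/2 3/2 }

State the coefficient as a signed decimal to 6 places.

triangle: 1!·2!·4!/8! = 48/40320
(j±m)!: 2!·1!·4!·1!·5!·1! = 5760
prefactor² = (2J+1)·Δ·N² = 48
  k=0: +1/(0!·1!·1!·4!·1!·0!) = 1/24
  k=1: −1/(1!·0!·0!·3!·2!·1!) = -1/12
Σ = -1/24  ⇒  CG² = 48·(-1/24)² = 1/12
CG = −√(1/12) = -0.288675

−√(1/12) = -0.288675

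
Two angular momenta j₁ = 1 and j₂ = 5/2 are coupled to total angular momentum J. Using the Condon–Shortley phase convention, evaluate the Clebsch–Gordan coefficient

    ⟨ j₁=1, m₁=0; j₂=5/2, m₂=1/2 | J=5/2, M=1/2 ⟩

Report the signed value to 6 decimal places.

j₁+j₂−J=1  J+j₁−j₂=1  J−j₁+j₂=4  j₁+j₂+J+1=7
(j₁±m₁, j₂±m₂, J±M) = (1,1,3,2,3,2)
P² = 144/35
sum k=0..1:
  [0] +1/6 = 1/6
  [1] −1/4 = -1/4
S = -1/12
C² = P²·S² = 1/35 ; C = -0.169031

-0.169031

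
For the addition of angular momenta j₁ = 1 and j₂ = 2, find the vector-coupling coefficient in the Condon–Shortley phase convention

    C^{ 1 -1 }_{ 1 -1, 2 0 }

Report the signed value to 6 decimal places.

triangle: 2!·0!·2!/5! = 4/120
(j±m)!: 0!·2!·2!·2!·0!·2! = 16
prefactor² = (2J+1)·Δ·N² = 8/5
  k=2: +1/(2!·0!·0!·0!·0!·2!) = 1/4
Σ = 1/4  ⇒  CG² = 8/5·1/4² = 1/10
CG = +√(1/10) = +0.316228

+0.316228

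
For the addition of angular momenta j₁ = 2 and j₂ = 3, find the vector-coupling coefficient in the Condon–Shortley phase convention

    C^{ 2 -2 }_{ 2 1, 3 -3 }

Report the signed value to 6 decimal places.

+0.597614

√[5·3!1!3!/8! · 3!1!0!6!0!4!] = √(3240/7)
  +(−1)^0/∏(0,3,1,0,0,3)! = 1/36  (running 1/36)
⟨..|..⟩ = √(3240/7)·(1/36) = +0.597614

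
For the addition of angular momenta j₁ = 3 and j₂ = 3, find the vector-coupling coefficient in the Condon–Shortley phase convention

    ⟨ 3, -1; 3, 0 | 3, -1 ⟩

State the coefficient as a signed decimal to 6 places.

+0.408248  (= +√(1/6))

triangle: 3!*3!*3!/10! = 216/3628800
(j±m)!: 2!*4!*3!*3!*2!*4! = 82944
prefactor² = (2J+1)*Δ*N² = 864/25
  k=1: −1/(1!*2!*3!*2!*0!*1!) = -1/24
  k=2: +1/(2!*1!*2!*1!*1!*2!) = 1/8
  k=3: −1/(3!*0!*1!*0!*2!*3!) = -1/72
Σ = 5/72  ⇒  CG² = 864/25*5/72² = 1/6
CG = +√(1/6) = +0.408248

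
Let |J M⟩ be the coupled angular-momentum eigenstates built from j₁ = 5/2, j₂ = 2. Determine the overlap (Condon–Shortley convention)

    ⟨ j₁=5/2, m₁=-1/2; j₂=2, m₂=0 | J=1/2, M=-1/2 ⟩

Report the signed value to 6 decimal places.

+0.447214

√[2·4!1!0!/6! · 2!3!2!2!0!1!] = √(16/5)
  +(−1)^2/∏(2,2,1,0,0,0)! = 1/4  (running 1/4)
⟨..|..⟩ = √(16/5)·(1/4) = +0.447214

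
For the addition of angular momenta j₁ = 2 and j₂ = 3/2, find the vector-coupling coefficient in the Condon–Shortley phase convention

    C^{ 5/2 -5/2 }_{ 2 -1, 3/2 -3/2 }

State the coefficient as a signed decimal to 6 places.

+0.654654

√[6·1!3!2!/7! · 1!3!0!3!0!5!] = √(432/7)
  +(−1)^0/∏(0,1,3,0,0,2)! = 1/12  (running 1/12)
⟨..|..⟩ = √(432/7)·(1/12) = +0.654654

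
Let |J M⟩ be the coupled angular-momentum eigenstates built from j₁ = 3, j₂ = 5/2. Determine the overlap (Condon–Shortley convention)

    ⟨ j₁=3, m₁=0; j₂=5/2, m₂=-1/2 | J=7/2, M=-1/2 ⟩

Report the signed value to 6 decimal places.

j₁+j₂−J=2  J+j₁−j₂=4  J−j₁+j₂=3  j₁+j₂+J+1=10
(j₁±m₁, j₂±m₂, J±M) = (3,3,2,3,3,4)
P² = 6912/175
sum k=0..2:
  [0] +1/24 = 1/24
  [1] −1/8 = -1/8
  [2] +1/72 = 1/72
S = -5/72
C² = P²·S² = 4/21 ; C = -0.436436

-0.436436  (= −√(4/21))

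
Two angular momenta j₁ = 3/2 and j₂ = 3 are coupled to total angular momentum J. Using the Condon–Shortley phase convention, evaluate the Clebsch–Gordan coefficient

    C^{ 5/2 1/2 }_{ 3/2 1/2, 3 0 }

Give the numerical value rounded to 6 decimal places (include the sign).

triangle: 2!*1!*4!/8! = 48/40320
(j±m)!: 2!*1!*3!*3!*3!*2! = 864
prefactor² = (2J+1)*Δ*N² = 216/35
  k=0: +1/(0!*2!*1!*3!*0!*1!) = 1/12
  k=1: −1/(1!*1!*0!*2!*1!*2!) = -1/4
Σ = -1/6  ⇒  CG² = 216/35*(-1/6)² = 6/35
CG = −√(6/35) = -0.414039

−√(6/35) = -0.414039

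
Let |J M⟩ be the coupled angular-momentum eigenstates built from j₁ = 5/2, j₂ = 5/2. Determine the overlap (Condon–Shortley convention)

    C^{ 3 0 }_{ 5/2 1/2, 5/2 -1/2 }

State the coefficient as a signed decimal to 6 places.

√[7·2!3!3!/9! · 3!2!2!3!3!3!] = √(36/5)
  +(−1)^0/∏(0,2,2,2,1,1)! = 1/8  (running 1/8)
  +(−1)^1/∏(1,1,1,1,2,2)! = -1/4  (running -1/8)
  +(−1)^2/∏(2,0,0,0,3,3)! = 1/72  (running -1/9)
⟨..|..⟩ = √(36/5)·(-1/9) = -0.298142

-0.298142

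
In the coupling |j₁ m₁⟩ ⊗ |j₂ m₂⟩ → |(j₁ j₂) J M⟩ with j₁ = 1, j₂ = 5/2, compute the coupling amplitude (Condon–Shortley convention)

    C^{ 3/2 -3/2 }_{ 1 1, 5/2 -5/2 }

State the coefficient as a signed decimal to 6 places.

√[4·2!0!3!/6! · 2!0!0!5!0!3!] = √(96)
  +(−1)^0/∏(0,2,0,0,0,3)! = 1/12  (running 1/12)
⟨..|..⟩ = √(96)·(1/12) = +0.816497

+0.816497  (= +√(2/3))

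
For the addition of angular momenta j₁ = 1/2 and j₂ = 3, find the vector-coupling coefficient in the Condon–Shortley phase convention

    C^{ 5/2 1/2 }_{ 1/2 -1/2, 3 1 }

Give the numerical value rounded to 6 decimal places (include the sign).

√[6·1!0!5!/7! · 0!1!4!2!3!2!] = √(576/7)
  +(−1)^1/∏(1,0,0,3,0,2)! = -1/12  (running -1/12)
⟨..|..⟩ = √(576/7)·(-1/12) = -0.755929

-0.755929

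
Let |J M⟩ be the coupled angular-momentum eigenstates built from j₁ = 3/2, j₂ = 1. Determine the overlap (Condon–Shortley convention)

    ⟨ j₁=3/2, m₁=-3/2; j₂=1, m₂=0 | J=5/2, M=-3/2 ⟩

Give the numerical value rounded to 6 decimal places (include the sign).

triangle: 0!×3!×2!/6! = 12/720
(j±m)!: 0!×3!×1!×1!×1!×4! = 144
prefactor² = (2J+1)×Δ×N² = 72/5
  k=0: +1/(0!×0!×3!×1!×0!×1!) = 1/6
Σ = 1/6  ⇒  CG² = 72/5×1/6² = 2/5
CG = +√(2/5) = +0.632456

+√(2/5) = +0.632456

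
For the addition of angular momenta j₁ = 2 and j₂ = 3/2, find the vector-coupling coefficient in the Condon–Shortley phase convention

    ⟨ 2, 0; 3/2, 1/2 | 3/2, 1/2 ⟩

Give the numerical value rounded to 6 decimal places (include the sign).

√[4·2!2!1!/6! · 2!2!2!1!2!1!] = √(16/45)
  +(−1)^1/∏(1,1,1,1,1,0)! = -1  (running -1)
  +(−1)^2/∏(2,0,0,0,2,1)! = 1/4  (running -3/4)
⟨..|..⟩ = √(16/45)·(-3/4) = -0.447214

−√(1/5) = -0.447214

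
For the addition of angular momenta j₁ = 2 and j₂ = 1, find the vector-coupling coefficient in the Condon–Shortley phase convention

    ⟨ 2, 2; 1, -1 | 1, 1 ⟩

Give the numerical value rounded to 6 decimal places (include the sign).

+√(3/5) ≈ +0.774597

√[3·2!2!0!/5! · 4!0!0!2!2!0!] = √(48/5)
  +(−1)^0/∏(0,2,0,0,2,0)! = 1/4  (running 1/4)
⟨..|..⟩ = √(48/5)·(1/4) = +0.774597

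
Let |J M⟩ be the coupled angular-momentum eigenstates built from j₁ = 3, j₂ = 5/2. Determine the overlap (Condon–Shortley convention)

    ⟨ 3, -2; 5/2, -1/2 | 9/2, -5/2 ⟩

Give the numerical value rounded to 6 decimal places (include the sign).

-0.497468  (= −√(49/198))

triangle: 1!*5!*4!/11! = 2880/39916800
(j±m)!: 1!*5!*2!*3!*2!*7! = 14515200
prefactor² = (2J+1)*Δ*N² = 115200/11
  k=0: +1/(0!*1!*5!*2!*0!*2!) = 1/480
  k=1: −1/(1!*0!*4!*1!*1!*3!) = -1/144
Σ = -7/1440  ⇒  CG² = 115200/11*(-7/1440)² = 49/198
CG = −√(49/198) = -0.497468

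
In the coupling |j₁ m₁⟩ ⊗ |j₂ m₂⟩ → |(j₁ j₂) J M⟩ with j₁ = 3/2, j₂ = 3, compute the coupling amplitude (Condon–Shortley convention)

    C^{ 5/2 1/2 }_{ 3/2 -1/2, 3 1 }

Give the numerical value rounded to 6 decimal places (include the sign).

-0.119523  (= −√(1/70))

√[6·2!1!4!/8! · 1!2!4!2!3!2!] = √(288/35)
  +(−1)^1/∏(1,1,1,3,0,1)! = -1/6  (running -1/6)
  +(−1)^2/∏(2,0,0,2,1,2)! = 1/8  (running -1/24)
⟨..|..⟩ = √(288/35)·(-1/24) = -0.119523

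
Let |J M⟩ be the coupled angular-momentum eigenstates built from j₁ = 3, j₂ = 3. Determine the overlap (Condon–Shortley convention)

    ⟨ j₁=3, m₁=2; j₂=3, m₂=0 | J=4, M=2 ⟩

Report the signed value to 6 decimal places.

triangle: 2!×4!×4!/11! = 1152/39916800
(j±m)!: 5!×1!×3!×3!×6!×2! = 6220800
prefactor² = (2J+1)×Δ×N² = 124416/77
  k=0: +1/(0!×2!×1!×3!×3!×1!) = 1/72
  k=1: −1/(1!×1!×0!×2!×4!×2!) = -1/96
Σ = 1/288  ⇒  CG² = 124416/77×1/288² = 3/154
CG = +√(3/154) = +0.139573

+√(3/154) = +0.139573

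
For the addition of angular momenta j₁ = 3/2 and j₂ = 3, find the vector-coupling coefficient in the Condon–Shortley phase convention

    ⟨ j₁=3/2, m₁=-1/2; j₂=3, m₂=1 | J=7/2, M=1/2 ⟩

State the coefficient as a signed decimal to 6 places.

triangle: 1!·2!·5!/9! = 240/362880
(j±m)!: 1!·2!·4!·2!·4!·3! = 13824
prefactor² = (2J+1)·Δ·N² = 512/7
  k=0: +1/(0!·1!·2!·4!·0!·1!) = 1/48
  k=1: −1/(1!·0!·1!·3!·1!·2!) = -1/12
Σ = -1/16  ⇒  CG² = 512/7·(-1/16)² = 2/7
CG = −√(2/7) = -0.534522

−√(2/7) = -0.534522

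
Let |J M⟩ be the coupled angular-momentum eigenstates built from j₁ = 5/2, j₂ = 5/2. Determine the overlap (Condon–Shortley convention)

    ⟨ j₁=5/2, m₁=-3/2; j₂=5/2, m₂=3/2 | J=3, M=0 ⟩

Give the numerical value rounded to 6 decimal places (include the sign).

+0.521749

√[7·2!3!3!/9! · 1!4!4!1!3!3!] = √(144/5)
  +(−1)^1/∏(1,1,3,3,0,0)! = -1/36  (running -1/36)
  +(−1)^2/∏(2,0,2,2,1,1)! = 1/8  (running 7/72)
⟨..|..⟩ = √(144/5)·(7/72) = +0.521749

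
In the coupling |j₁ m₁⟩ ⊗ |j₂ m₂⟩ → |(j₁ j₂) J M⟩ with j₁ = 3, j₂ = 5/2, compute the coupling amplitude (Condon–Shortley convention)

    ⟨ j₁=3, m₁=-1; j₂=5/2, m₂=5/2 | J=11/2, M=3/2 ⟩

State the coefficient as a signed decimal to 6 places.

triangle: 0!·6!·5!/12! = 86400/479001600
(j±m)!: 2!·4!·5!·0!·7!·4! = 696729600
prefactor² = (2J+1)·Δ·N² = 16588800/11
  k=0: +1/(0!·0!·4!·5!·2!·0!) = 1/5760
Σ = 1/5760  ⇒  CG² = 16588800/11·1/5760² = 1/22
CG = +√(1/22) = +0.213201

+0.213201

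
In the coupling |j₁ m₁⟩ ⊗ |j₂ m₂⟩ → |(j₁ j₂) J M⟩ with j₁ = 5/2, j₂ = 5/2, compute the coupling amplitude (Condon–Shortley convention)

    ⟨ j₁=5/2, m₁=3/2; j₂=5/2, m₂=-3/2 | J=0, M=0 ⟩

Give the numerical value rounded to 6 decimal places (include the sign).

triangle: 5!·0!·0!/6! = 120/720
(j±m)!: 4!·1!·1!·4!·0!·0! = 576
prefactor² = (2J+1)·Δ·N² = 96
  k=1: −1/(1!·4!·0!·0!·0!·0!) = -1/24
Σ = -1/24  ⇒  CG² = 96·(-1/24)² = 1/6
CG = −√(1/6) = -0.408248

−√(1/6) = -0.408248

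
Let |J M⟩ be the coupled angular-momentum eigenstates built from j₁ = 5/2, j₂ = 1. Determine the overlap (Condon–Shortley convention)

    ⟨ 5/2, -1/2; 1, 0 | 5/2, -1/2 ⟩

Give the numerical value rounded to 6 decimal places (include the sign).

√[6·1!4!1!/7! · 2!3!1!1!2!3!] = √(144/35)
  +(−1)^0/∏(0,1,3,1,1,0)! = 1/6  (running 1/6)
  +(−1)^1/∏(1,0,2,0,2,1)! = -1/4  (running -1/12)
⟨..|..⟩ = √(144/35)·(-1/12) = -0.169031

-0.169031  (= −√(1/35))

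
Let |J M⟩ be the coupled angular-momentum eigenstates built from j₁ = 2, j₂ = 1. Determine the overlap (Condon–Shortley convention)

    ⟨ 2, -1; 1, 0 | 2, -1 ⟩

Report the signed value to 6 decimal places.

√[5·1!3!1!/6! · 1!3!1!1!1!3!] = √(3/2)
  +(−1)^0/∏(0,1,3,1,0,0)! = 1/6  (running 1/6)
  +(−1)^1/∏(1,0,2,0,1,1)! = -1/2  (running -1/3)
⟨..|..⟩ = √(3/2)·(-1/3) = -0.408248

−√(1/6) = -0.408248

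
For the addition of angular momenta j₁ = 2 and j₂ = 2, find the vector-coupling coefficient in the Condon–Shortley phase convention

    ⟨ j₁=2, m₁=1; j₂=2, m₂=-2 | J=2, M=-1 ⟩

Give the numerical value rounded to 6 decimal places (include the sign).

√[5·2!2!2!/7! · 3!1!0!4!1!3!] = √(48/7)
  +(−1)^0/∏(0,2,1,0,1,2)! = 1/4  (running 1/4)
⟨..|..⟩ = √(48/7)·(1/4) = +0.654654

+√(3/7) ≈ +0.654654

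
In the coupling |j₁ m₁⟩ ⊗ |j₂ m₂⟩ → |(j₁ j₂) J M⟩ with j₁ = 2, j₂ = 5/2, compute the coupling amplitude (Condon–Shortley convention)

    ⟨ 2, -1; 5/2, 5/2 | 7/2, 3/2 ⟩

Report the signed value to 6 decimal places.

-0.487950

√[8·1!3!4!/9! · 1!3!5!0!5!2!] = √(3840/7)
  +(−1)^1/∏(1,0,2,4,1,0)! = -1/48  (running -1/48)
⟨..|..⟩ = √(3840/7)·(-1/48) = -0.487950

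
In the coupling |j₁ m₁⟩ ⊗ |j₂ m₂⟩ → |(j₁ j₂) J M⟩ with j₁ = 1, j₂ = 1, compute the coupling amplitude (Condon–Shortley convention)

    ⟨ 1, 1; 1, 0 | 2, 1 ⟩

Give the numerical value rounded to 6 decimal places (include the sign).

+√(1/2) = +0.707107

√[5·0!2!2!/5! · 2!0!1!1!3!1!] = √(2)
  +(−1)^0/∏(0,0,0,1,2,1)! = 1/2  (running 1/2)
⟨..|..⟩ = √(2)·(1/2) = +0.707107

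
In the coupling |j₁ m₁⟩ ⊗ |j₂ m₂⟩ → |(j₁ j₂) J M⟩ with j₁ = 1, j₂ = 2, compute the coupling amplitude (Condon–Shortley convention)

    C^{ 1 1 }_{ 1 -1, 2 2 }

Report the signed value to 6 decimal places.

√[3·2!0!2!/5! · 0!2!4!0!2!0!] = √(48/5)
  +(−1)^2/∏(2,0,0,2,0,0)! = 1/4  (running 1/4)
⟨..|..⟩ = √(48/5)·(1/4) = +0.774597

+√(3/5) = +0.774597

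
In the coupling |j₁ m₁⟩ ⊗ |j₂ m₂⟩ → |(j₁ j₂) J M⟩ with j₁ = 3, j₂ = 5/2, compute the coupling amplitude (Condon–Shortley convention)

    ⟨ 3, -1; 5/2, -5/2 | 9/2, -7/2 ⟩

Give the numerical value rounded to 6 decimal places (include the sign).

+√(50/99) = +0.710669

√[10·1!5!4!/11! · 2!4!0!5!1!8!] = √(1843200/11)
  +(−1)^0/∏(0,1,4,0,1,4)! = 1/576  (running 1/576)
⟨..|..⟩ = √(1843200/11)·(1/576) = +0.710669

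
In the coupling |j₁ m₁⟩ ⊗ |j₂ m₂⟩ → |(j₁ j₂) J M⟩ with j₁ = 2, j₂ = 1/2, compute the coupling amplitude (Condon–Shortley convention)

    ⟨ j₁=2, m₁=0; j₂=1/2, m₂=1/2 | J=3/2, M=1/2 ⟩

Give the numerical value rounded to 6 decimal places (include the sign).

-0.632456

√[4·1!3!0!/5! · 2!2!1!0!2!1!] = √(8/5)
  +(−1)^1/∏(1,0,1,0,2,0)! = -1/2  (running -1/2)
⟨..|..⟩ = √(8/5)·(-1/2) = -0.632456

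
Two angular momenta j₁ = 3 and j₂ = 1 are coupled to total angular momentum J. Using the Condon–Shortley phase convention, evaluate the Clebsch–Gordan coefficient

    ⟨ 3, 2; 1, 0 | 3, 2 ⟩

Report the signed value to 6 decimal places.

√[7·1!5!1!/8! · 5!1!1!1!5!1!] = √(300)
  +(−1)^0/∏(0,1,1,1,4,0)! = 1/24  (running 1/24)
  +(−1)^1/∏(1,0,0,0,5,1)! = -1/120  (running 1/30)
⟨..|..⟩ = √(300)·(1/30) = +0.577350

+0.577350  (= +√(1/3))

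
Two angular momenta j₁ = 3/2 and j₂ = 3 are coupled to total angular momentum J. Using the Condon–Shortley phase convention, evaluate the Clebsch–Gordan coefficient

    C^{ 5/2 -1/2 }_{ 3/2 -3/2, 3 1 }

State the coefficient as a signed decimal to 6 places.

triangle: 2!·1!·4!/8! = 48/40320
(j±m)!: 0!·3!·4!·2!·2!·3! = 3456
prefactor² = (2J+1)·Δ·N² = 864/35
  k=2: +1/(2!·0!·1!·2!·0!·2!) = 1/8
Σ = 1/8  ⇒  CG² = 864/35·1/8² = 27/70
CG = +√(27/70) = +0.621059

+0.621059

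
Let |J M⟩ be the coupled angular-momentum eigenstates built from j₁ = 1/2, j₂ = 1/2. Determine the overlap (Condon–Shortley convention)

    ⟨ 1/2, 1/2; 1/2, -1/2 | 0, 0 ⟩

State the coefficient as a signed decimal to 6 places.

√[1·1!0!0!/2! · 1!0!0!1!0!0!] = √(1/2)
  +(−1)^0/∏(0,1,0,0,0,0)! = 1  (running 1)
⟨..|..⟩ = √(1/2)·(1) = +0.707107

+0.707107  (= +√(1/2))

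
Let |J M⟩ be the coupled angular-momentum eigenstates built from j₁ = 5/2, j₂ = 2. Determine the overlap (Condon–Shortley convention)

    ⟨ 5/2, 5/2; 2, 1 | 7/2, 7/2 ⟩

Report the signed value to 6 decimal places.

√[8·1!4!3!/9! · 5!0!3!1!7!0!] = √(11520)
  +(−1)^0/∏(0,1,0,3,4,0)! = 1/144  (running 1/144)
⟨..|..⟩ = √(11520)·(1/144) = +0.745356

+0.745356  (= +√(5/9))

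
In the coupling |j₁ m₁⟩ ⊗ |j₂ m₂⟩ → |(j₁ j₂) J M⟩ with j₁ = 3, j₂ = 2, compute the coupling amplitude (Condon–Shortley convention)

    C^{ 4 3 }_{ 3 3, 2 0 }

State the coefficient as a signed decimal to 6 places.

triangle: 1!×5!×3!/10! = 720/3628800
(j±m)!: 6!×0!×2!×2!×7!×1! = 14515200
prefactor² = (2J+1)×Δ×N² = 25920
  k=0: +1/(0!×1!×0!×2!×5!×1!) = 1/240
Σ = 1/240  ⇒  CG² = 25920×1/240² = 9/20
CG = +√(9/20) = +0.670820

+√(9/20) ≈ +0.670820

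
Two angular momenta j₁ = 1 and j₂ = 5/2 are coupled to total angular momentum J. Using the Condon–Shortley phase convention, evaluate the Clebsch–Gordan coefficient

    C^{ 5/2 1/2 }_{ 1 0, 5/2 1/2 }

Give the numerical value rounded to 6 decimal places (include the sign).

triangle: 1!×1!×4!/7! = 24/5040
(j±m)!: 1!×1!×3!×2!×3!×2! = 144
prefactor² = (2J+1)×Δ×N² = 144/35
  k=0: +1/(0!×1!×1!×3!×0!×1!) = 1/6
  k=1: −1/(1!×0!×0!×2!×1!×2!) = -1/4
Σ = -1/12  ⇒  CG² = 144/35×(-1/12)² = 1/35
CG = −√(1/35) = -0.169031

−√(1/35) = -0.169031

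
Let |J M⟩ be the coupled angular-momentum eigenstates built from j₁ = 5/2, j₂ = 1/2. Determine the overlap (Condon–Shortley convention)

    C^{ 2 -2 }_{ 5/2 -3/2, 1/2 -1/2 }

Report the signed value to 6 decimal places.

+0.408248

triangle: 1!·4!·0!/6! = 24/720
(j±m)!: 1!·4!·0!·1!·0!·4! = 576
prefactor² = (2J+1)·Δ·N² = 96
  k=0: +1/(0!·1!·4!·0!·0!·0!) = 1/24
Σ = 1/24  ⇒  CG² = 96·1/24² = 1/6
CG = +√(1/6) = +0.408248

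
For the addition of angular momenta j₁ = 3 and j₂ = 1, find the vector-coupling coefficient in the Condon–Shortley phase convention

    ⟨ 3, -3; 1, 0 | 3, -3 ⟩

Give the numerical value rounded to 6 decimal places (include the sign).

triangle: 1!×5!×1!/8! = 120/40320
(j±m)!: 0!×6!×1!×1!×0!×6! = 518400
prefactor² = (2J+1)×Δ×N² = 10800
  k=1: −1/(1!×0!×5!×0!×0!×1!) = -1/120
Σ = -1/120  ⇒  CG² = 10800×(-1/120)² = 3/4
CG = −√(3/4) = -0.866025

-0.866025  (= −√(3/4))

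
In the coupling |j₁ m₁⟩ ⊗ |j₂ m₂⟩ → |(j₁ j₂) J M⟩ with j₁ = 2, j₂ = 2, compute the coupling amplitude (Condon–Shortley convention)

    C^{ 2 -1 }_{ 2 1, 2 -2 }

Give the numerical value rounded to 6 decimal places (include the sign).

triangle: 2!*2!*2!/7! = 8/5040
(j±m)!: 3!*1!*0!*4!*1!*3! = 864
prefactor² = (2J+1)*Δ*N² = 48/7
  k=0: +1/(0!*2!*1!*0!*1!*2!) = 1/4
Σ = 1/4  ⇒  CG² = 48/7*1/4² = 3/7
CG = +√(3/7) = +0.654654

+√(3/7) ≈ +0.654654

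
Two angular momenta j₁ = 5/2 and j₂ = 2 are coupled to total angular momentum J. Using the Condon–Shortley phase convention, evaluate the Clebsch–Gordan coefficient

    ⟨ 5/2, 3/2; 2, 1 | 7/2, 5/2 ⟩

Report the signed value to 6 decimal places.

+√(1/63) = +0.125988

j₁+j₂−J=1  J+j₁−j₂=4  J−j₁+j₂=3  j₁+j₂+J+1=9
(j₁±m₁, j₂±m₂, J±M) = (4,1,3,1,6,1)
P² = 2304/7
sum k=0..1:
  [0] +1/36 = 1/36
  [1] −1/48 = -1/48
S = 1/144
C² = P²·S² = 1/63 ; C = +0.125988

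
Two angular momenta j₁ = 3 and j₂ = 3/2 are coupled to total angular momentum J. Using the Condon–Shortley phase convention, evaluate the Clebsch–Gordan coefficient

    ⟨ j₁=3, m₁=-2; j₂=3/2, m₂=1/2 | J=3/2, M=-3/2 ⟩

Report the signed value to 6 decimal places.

j₁+j₂−J=3  J+j₁−j₂=3  J−j₁+j₂=0  j₁+j₂+J+1=7
(j₁±m₁, j₂±m₂, J±M) = (1,5,2,1,0,3)
P² = 288/7
sum k=2..2:
  [2] +1/12 = 1/12
S = 1/12
C² = P²·S² = 2/7 ; C = +0.534522

+√(2/7) = +0.534522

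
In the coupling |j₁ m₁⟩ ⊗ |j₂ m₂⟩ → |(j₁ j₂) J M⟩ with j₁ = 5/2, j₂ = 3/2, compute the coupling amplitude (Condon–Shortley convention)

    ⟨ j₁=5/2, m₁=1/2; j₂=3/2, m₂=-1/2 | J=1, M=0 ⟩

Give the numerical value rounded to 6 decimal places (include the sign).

-0.547723

√[3·3!2!0!/6! · 3!2!1!2!1!1!] = √(6/5)
  +(−1)^1/∏(1,2,1,0,1,0)! = -1/2  (running -1/2)
⟨..|..⟩ = √(6/5)·(-1/2) = -0.547723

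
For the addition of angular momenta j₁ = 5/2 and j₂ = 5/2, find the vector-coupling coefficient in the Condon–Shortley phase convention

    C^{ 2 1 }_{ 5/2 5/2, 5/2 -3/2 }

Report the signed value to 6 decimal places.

+0.597614  (= +√(5/14))

triangle: 3!×2!×2!/8! = 24/40320
(j±m)!: 5!×0!×1!×4!×3!×1! = 17280
prefactor² = (2J+1)×Δ×N² = 360/7
  k=0: +1/(0!×3!×0!×1!×2!×1!) = 1/12
Σ = 1/12  ⇒  CG² = 360/7×1/12² = 5/14
CG = +√(5/14) = +0.597614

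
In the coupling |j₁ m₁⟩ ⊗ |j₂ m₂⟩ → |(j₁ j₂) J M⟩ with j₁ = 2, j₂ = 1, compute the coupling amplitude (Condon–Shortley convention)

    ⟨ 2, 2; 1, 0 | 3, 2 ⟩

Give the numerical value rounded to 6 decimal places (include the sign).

triangle: 0!×4!×2!/7! = 48/5040
(j±m)!: 4!×0!×1!×1!×5!×1! = 2880
prefactor² = (2J+1)×Δ×N² = 192
  k=0: +1/(0!×0!×0!×1!×4!×1!) = 1/24
Σ = 1/24  ⇒  CG² = 192×1/24² = 1/3
CG = +√(1/3) = +0.577350

+√(1/3) ≈ +0.577350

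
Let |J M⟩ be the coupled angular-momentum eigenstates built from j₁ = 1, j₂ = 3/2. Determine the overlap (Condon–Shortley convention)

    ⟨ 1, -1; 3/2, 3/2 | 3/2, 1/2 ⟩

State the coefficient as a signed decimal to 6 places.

−√(2/5) ≈ -0.632456

j₁+j₂−J=1  J+j₁−j₂=1  J−j₁+j₂=2  j₁+j₂+J+1=5
(j₁±m₁, j₂±m₂, J±M) = (0,2,3,0,2,1)
P² = 8/5
sum k=1..1:
  [1] −1/2 = -1/2
S = -1/2
C² = P²·S² = 2/5 ; C = -0.632456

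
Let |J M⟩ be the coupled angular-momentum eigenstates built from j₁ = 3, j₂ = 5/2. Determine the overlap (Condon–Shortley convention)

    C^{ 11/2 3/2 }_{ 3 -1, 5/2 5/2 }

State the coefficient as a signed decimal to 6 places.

triangle: 0!*6!*5!/12! = 86400/479001600
(j±m)!: 2!*4!*5!*0!*7!*4! = 696729600
prefactor² = (2J+1)*Δ*N² = 16588800/11
  k=0: +1/(0!*0!*4!*5!*2!*0!) = 1/5760
Σ = 1/5760  ⇒  CG² = 16588800/11*1/5760² = 1/22
CG = +√(1/22) = +0.213201

+√(1/22) = +0.213201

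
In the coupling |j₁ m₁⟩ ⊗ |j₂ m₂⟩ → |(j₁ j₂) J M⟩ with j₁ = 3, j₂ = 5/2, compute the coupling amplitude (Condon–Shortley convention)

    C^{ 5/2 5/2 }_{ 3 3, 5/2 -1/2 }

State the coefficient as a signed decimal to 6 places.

√[6·3!3!2!/9! · 6!0!2!3!5!0!] = √(8640/7)
  +(−1)^0/∏(0,3,0,2,3,0)! = 1/72  (running 1/72)
⟨..|..⟩ = √(8640/7)·(1/72) = +0.487950

+√(5/21) = +0.487950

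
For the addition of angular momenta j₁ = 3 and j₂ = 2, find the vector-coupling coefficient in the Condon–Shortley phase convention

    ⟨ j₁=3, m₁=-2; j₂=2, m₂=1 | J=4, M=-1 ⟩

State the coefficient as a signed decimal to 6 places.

triangle: 1!·5!·3!/10! = 720/3628800
(j±m)!: 1!·5!·3!·1!·3!·5! = 518400
prefactor² = (2J+1)·Δ·N² = 6480/7
  k=0: +1/(0!·1!·5!·3!·0!·0!) = 1/720
  k=1: −1/(1!·0!·4!·2!·1!·1!) = -1/48
Σ = -7/360  ⇒  CG² = 6480/7·(-7/360)² = 7/20
CG = −√(7/20) = -0.591608

−√(7/20) = -0.591608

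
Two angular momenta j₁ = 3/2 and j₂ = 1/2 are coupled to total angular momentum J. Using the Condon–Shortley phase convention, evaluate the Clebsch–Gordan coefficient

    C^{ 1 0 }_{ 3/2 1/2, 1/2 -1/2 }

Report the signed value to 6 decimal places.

+√(1/2) ≈ +0.707107

triangle: 1!*2!*0!/4! = 2/24
(j±m)!: 2!*1!*0!*1!*1!*1! = 2
prefactor² = (2J+1)*Δ*N² = 1/2
  k=0: +1/(0!*1!*1!*0!*1!*0!) = 1
Σ = 1  ⇒  CG² = 1/2*1² = 1/2
CG = +√(1/2) = +0.707107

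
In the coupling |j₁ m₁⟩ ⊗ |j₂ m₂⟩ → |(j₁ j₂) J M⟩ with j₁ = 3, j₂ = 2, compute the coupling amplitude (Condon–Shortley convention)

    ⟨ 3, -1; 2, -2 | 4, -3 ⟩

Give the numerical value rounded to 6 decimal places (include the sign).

j₁+j₂−J=1  J+j₁−j₂=5  J−j₁+j₂=3  j₁+j₂+J+1=10
(j₁±m₁, j₂±m₂, J±M) = (2,4,0,4,1,7)
P² = 10368
sum k=0..0:
  [0] +1/144 = 1/144
S = 1/144
C² = P²·S² = 1/2 ; C = +0.707107

+0.707107  (= +√(1/2))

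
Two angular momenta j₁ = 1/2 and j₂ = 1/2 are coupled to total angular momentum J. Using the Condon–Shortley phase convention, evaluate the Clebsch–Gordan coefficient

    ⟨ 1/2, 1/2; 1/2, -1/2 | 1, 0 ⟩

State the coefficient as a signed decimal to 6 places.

triangle: 0!×1!×1!/3! = 1/6
(j±m)!: 1!×0!×0!×1!×1!×1! = 1
prefactor² = (2J+1)×Δ×N² = 1/2
  k=0: +1/(0!×0!×0!×0!×1!×1!) = 1
Σ = 1  ⇒  CG² = 1/2×1² = 1/2
CG = +√(1/2) = +0.707107

+0.707107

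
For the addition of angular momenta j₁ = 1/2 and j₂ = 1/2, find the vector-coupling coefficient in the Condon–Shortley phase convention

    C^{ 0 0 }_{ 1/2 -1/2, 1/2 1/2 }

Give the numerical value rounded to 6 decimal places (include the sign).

√[1·1!0!0!/2! · 0!1!1!0!0!0!] = √(1/2)
  +(−1)^1/∏(1,0,0,0,0,0)! = -1  (running -1)
⟨..|..⟩ = √(1/2)·(-1) = -0.707107

-0.707107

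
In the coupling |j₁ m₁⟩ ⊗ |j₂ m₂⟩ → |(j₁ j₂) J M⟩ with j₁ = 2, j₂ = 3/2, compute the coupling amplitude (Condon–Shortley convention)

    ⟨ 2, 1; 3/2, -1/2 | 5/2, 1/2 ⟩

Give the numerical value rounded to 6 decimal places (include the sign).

+√(5/14) = +0.597614

j₁+j₂−J=1  J+j₁−j₂=3  J−j₁+j₂=2  j₁+j₂+J+1=7
(j₁±m₁, j₂±m₂, J±M) = (3,1,1,2,3,2)
P² = 72/35
sum k=0..1:
  [0] +1/2 = 1/2
  [1] −1/12 = -1/12
S = 5/12
C² = P²·S² = 5/14 ; C = +0.597614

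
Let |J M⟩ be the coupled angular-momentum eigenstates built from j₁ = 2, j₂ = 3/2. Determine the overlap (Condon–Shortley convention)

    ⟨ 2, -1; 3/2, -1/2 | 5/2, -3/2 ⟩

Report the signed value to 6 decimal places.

−√(1/35) ≈ -0.169031

√[6·1!3!2!/7! · 1!3!1!2!1!4!] = √(144/35)
  +(−1)^0/∏(0,1,3,1,0,1)! = 1/6  (running 1/6)
  +(−1)^1/∏(1,0,2,0,1,2)! = -1/4  (running -1/12)
⟨..|..⟩ = √(144/35)·(-1/12) = -0.169031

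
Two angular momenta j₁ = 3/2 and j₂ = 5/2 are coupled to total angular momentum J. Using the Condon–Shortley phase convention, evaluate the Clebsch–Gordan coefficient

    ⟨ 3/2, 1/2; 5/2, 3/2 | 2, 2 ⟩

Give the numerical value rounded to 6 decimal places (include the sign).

-0.617213  (= −√(8/21))

triangle: 2!*1!*3!/7! = 12/5040
(j±m)!: 2!*1!*4!*1!*4!*0! = 1152
prefactor² = (2J+1)*Δ*N² = 96/7
  k=1: −1/(1!*1!*0!*3!*1!*0!) = -1/6
Σ = -1/6  ⇒  CG² = 96/7*(-1/6)² = 8/21
CG = −√(8/21) = -0.617213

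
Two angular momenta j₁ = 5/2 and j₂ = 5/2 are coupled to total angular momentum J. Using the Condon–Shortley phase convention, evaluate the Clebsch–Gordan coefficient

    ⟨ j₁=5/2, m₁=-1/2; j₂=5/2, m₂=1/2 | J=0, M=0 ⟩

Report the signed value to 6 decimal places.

−√(1/6) ≈ -0.408248

triangle: 5!*0!*0!/6! = 120/720
(j±m)!: 2!*3!*3!*2!*0!*0! = 144
prefactor² = (2J+1)*Δ*N² = 24
  k=3: −1/(3!*2!*0!*0!*0!*0!) = -1/12
Σ = -1/12  ⇒  CG² = 24*(-1/12)² = 1/6
CG = −√(1/6) = -0.408248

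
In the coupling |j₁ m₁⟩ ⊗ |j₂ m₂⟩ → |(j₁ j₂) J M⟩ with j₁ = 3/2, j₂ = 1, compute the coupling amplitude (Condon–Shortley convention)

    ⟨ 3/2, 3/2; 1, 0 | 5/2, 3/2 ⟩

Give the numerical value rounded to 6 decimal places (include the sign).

+0.632456

√[6·0!3!2!/6! · 3!0!1!1!4!1!] = √(72/5)
  +(−1)^0/∏(0,0,0,1,3,1)! = 1/6  (running 1/6)
⟨..|..⟩ = √(72/5)·(1/6) = +0.632456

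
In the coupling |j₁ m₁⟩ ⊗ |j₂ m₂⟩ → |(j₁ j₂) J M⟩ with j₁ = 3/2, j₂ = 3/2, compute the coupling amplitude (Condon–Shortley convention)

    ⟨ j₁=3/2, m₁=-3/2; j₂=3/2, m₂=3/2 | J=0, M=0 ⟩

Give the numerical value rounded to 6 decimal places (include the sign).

−√(1/4) ≈ -0.500000

triangle: 3!·0!·0!/4! = 6/24
(j±m)!: 0!·3!·3!·0!·0!·0! = 36
prefactor² = (2J+1)·Δ·N² = 9
  k=3: −1/(3!·0!·0!·0!·0!·0!) = -1/6
Σ = -1/6  ⇒  CG² = 9·(-1/6)² = 1/4
CG = −√(1/4) = -0.500000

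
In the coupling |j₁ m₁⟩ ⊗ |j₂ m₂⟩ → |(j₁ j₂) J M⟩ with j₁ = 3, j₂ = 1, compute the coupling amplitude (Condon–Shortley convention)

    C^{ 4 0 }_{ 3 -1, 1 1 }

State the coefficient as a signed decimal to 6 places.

j₁+j₂−J=0  J+j₁−j₂=6  J−j₁+j₂=2  j₁+j₂+J+1=9
(j₁±m₁, j₂±m₂, J±M) = (2,4,2,0,4,4)
P² = 13824/7
sum k=0..0:
  [0] +1/96 = 1/96
S = 1/96
C² = P²·S² = 3/14 ; C = +0.462910

+√(3/14) ≈ +0.462910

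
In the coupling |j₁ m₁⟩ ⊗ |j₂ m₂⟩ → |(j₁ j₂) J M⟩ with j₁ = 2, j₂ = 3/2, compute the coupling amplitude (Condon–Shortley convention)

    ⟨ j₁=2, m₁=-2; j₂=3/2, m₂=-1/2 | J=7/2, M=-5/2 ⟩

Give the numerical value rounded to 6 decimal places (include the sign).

+√(3/7) = +0.654654

j₁+j₂−J=0  J+j₁−j₂=4  J−j₁+j₂=3  j₁+j₂+J+1=8
(j₁±m₁, j₂±m₂, J±M) = (0,4,1,2,1,6)
P² = 6912/7
sum k=0..0:
  [0] +1/48 = 1/48
S = 1/48
C² = P²·S² = 3/7 ; C = +0.654654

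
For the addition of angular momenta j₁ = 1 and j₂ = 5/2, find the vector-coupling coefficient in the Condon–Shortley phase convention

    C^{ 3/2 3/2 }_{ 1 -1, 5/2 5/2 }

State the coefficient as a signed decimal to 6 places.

j₁+j₂−J=2  J+j₁−j₂=0  J−j₁+j₂=3  j₁+j₂+J+1=6
(j₁±m₁, j₂±m₂, J±M) = (0,2,5,0,3,0)
P² = 96
sum k=2..2:
  [2] +1/12 = 1/12
S = 1/12
C² = P²·S² = 2/3 ; C = +0.816497

+0.816497  (= +√(2/3))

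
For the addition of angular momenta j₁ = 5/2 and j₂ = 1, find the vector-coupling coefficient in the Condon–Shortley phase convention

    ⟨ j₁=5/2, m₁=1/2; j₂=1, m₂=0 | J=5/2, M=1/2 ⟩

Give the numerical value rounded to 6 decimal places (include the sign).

+0.169031  (= +√(1/35))

j₁+j₂−J=1  J+j₁−j₂=4  J−j₁+j₂=1  j₁+j₂+J+1=7
(j₁±m₁, j₂±m₂, J±M) = (3,2,1,1,3,2)
P² = 144/35
sum k=0..1:
  [0] +1/4 = 1/4
  [1] −1/6 = -1/6
S = 1/12
C² = P²·S² = 1/35 ; C = +0.169031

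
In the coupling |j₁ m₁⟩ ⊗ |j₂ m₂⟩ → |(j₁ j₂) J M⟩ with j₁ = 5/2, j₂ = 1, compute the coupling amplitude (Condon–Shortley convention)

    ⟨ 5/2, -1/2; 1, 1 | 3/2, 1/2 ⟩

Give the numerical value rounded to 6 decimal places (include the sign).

+√(1/5) = +0.447214

j₁+j₂−J=2  J+j₁−j₂=3  J−j₁+j₂=0  j₁+j₂+J+1=6
(j₁±m₁, j₂±m₂, J±M) = (2,3,2,0,2,1)
P² = 16/5
sum k=2..2:
  [2] +1/4 = 1/4
S = 1/4
C² = P²·S² = 1/5 ; C = +0.447214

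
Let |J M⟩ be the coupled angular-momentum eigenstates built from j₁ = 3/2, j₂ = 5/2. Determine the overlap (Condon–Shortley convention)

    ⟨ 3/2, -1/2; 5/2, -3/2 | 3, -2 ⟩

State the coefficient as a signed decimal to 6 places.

triangle: 1!×2!×4!/8! = 48/40320
(j±m)!: 1!×2!×1!×4!×1!×5! = 5760
prefactor² = (2J+1)×Δ×N² = 48
  k=0: +1/(0!×1!×2!×1!×0!×3!) = 1/12
  k=1: −1/(1!×0!×1!×0!×1!×4!) = -1/24
Σ = 1/24  ⇒  CG² = 48×1/24² = 1/12
CG = +√(1/12) = +0.288675

+√(1/12) ≈ +0.288675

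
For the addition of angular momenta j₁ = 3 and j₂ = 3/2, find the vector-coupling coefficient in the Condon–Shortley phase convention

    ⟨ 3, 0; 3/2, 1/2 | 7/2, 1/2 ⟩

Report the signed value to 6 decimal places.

j₁+j₂−J=1  J+j₁−j₂=5  J−j₁+j₂=2  j₁+j₂+J+1=9
(j₁±m₁, j₂±m₂, J±M) = (3,3,2,1,4,3)
P² = 384/7
sum k=0..1:
  [0] +1/24 = 1/24
  [1] −1/12 = -1/12
S = -1/24
C² = P²·S² = 2/21 ; C = -0.308607

-0.308607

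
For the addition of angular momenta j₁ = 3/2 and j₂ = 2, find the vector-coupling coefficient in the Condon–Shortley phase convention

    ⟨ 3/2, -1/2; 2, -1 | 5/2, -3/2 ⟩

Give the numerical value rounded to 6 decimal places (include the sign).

triangle: 1!×2!×3!/7! = 12/5040
(j±m)!: 1!×2!×1!×3!×1!×4! = 288
prefactor² = (2J+1)×Δ×N² = 144/35
  k=0: +1/(0!×1!×2!×1!×0!×2!) = 1/4
  k=1: −1/(1!×0!×1!×0!×1!×3!) = -1/6
Σ = 1/12  ⇒  CG² = 144/35×1/12² = 1/35
CG = +√(1/35) = +0.169031

+0.169031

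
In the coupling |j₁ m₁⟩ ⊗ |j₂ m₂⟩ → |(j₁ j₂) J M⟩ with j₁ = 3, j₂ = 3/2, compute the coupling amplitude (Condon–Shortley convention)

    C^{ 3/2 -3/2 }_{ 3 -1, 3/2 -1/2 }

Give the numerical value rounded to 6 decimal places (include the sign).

-0.338062  (= −√(4/35))

triangle: 3!·3!·0!/7! = 36/5040
(j±m)!: 2!·4!·1!·2!·0!·3! = 576
prefactor² = (2J+1)·Δ·N² = 576/35
  k=1: −1/(1!·2!·3!·0!·0!·0!) = -1/12
Σ = -1/12  ⇒  CG² = 576/35·(-1/12)² = 4/35
CG = −√(4/35) = -0.338062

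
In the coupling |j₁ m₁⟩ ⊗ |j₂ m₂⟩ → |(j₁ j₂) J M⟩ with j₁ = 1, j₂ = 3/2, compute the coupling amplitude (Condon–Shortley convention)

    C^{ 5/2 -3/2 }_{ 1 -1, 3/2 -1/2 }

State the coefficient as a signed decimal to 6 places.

+0.774597  (= +√(3/5))

triangle: 0!·2!·3!/6! = 12/720
(j±m)!: 0!·2!·1!·2!·1!·4! = 96
prefactor² = (2J+1)·Δ·N² = 48/5
  k=0: +1/(0!·0!·2!·1!·0!·2!) = 1/4
Σ = 1/4  ⇒  CG² = 48/5·1/4² = 3/5
CG = +√(3/5) = +0.774597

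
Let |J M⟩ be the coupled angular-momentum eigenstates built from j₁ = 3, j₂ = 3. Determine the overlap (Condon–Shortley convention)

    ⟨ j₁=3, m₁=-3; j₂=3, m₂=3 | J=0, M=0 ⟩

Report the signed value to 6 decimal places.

+√(1/7) ≈ +0.377964

j₁+j₂−J=6  J+j₁−j₂=0  J−j₁+j₂=0  j₁+j₂+J+1=7
(j₁±m₁, j₂±m₂, J±M) = (0,6,6,0,0,0)
P² = 518400/7
sum k=6..6:
  [6] +1/720 = 1/720
S = 1/720
C² = P²·S² = 1/7 ; C = +0.377964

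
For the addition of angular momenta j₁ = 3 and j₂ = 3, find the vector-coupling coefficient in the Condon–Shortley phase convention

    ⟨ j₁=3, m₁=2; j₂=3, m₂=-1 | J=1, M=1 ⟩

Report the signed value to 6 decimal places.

-0.422577  (= −√(5/28))

triangle: 5!*1!*1!/8! = 120/40320
(j±m)!: 5!*1!*2!*4!*2!*0! = 11520
prefactor² = (2J+1)*Δ*N² = 720/7
  k=1: −1/(1!*4!*0!*1!*1!*0!) = -1/24
Σ = -1/24  ⇒  CG² = 720/7*(-1/24)² = 5/28
CG = −√(5/28) = -0.422577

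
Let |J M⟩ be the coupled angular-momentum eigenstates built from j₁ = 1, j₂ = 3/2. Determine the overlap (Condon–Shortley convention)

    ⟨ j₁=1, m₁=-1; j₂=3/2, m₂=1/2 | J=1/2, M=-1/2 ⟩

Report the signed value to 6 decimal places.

+√(1/6) = +0.408248

triangle: 2!×0!×1!/4! = 2/24
(j±m)!: 0!×2!×2!×1!×0!×1! = 4
prefactor² = (2J+1)×Δ×N² = 2/3
  k=2: +1/(2!×0!×0!×0!×0!×1!) = 1/2
Σ = 1/2  ⇒  CG² = 2/3×1/2² = 1/6
CG = +√(1/6) = +0.408248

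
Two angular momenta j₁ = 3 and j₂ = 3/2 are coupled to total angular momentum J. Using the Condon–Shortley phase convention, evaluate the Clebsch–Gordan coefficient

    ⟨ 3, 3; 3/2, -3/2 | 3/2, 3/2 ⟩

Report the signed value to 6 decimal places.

+0.755929

j₁+j₂−J=3  J+j₁−j₂=3  J−j₁+j₂=0  j₁+j₂+J+1=7
(j₁±m₁, j₂±m₂, J±M) = (6,0,0,3,3,0)
P² = 5184/7
sum k=0..0:
  [0] +1/36 = 1/36
S = 1/36
C² = P²·S² = 4/7 ; C = +0.755929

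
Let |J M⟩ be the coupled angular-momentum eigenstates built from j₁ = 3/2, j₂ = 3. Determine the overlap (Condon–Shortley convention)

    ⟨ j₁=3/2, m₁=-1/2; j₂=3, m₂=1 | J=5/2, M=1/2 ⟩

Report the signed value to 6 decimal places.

−√(1/70) = -0.119523

triangle: 2!×1!×4!/8! = 48/40320
(j±m)!: 1!×2!×4!×2!×3!×2! = 1152
prefactor² = (2J+1)×Δ×N² = 288/35
  k=1: −1/(1!×1!×1!×3!×0!×1!) = -1/6
  k=2: +1/(2!×0!×0!×2!×1!×2!) = 1/8
Σ = -1/24  ⇒  CG² = 288/35×(-1/24)² = 1/70
CG = −√(1/70) = -0.119523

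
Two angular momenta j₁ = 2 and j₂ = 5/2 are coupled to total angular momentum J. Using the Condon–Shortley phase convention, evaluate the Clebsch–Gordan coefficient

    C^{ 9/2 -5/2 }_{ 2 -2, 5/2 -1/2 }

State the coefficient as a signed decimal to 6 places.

+√(5/18) = +0.527046

triangle: 0!*4!*5!/10! = 2880/3628800
(j±m)!: 0!*4!*2!*3!*2!*7! = 2903040
prefactor² = (2J+1)*Δ*N² = 23040
  k=0: +1/(0!*0!*4!*2!*0!*3!) = 1/288
Σ = 1/288  ⇒  CG² = 23040*1/288² = 5/18
CG = +√(5/18) = +0.527046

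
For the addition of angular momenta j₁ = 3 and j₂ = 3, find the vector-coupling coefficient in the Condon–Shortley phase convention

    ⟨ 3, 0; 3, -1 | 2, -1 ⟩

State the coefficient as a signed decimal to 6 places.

√[5·4!2!2!/9! · 3!3!2!4!1!3!] = √(96/7)
  +(−1)^1/∏(1,3,2,1,0,1)! = -1/12  (running -1/12)
  +(−1)^2/∏(2,2,1,0,1,2)! = 1/8  (running 1/24)
⟨..|..⟩ = √(96/7)·(1/24) = +0.154303

+√(1/42) = +0.154303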